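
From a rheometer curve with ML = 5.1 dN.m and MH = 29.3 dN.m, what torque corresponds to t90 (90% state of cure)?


M90 = ML + 0.9 * (MH - ML)
M90 = 5.1 + 0.9 * (29.3 - 5.1)
M90 = 5.1 + 0.9 * 24.2
M90 = 26.88 dN.m

26.88 dN.m


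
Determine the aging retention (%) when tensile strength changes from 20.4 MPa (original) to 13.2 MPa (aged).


Retention = aged / original * 100
= 13.2 / 20.4 * 100
= 64.7%

64.7%


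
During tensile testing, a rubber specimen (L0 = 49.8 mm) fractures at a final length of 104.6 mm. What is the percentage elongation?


Elongation = (Lf - L0) / L0 * 100
= (104.6 - 49.8) / 49.8 * 100
= 54.8 / 49.8 * 100
= 110.0%

110.0%


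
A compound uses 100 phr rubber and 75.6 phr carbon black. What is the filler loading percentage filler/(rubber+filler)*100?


Filler % = filler / (rubber + filler) * 100
= 75.6 / (100 + 75.6) * 100
= 75.6 / 175.6 * 100
= 43.05%

43.05%


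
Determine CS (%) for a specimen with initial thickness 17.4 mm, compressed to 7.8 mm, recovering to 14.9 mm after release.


CS = (t0 - recovered) / (t0 - ts) * 100
= (17.4 - 14.9) / (17.4 - 7.8) * 100
= 2.5 / 9.6 * 100
= 26.0%

26.0%


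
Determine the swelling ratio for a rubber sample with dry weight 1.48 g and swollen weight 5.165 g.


Q = W_swollen / W_dry
Q = 5.165 / 1.48
Q = 3.49

Q = 3.49


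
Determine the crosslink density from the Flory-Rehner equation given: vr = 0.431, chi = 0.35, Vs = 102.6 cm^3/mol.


ln(1 - vr) = ln(1 - 0.431) = -0.5639
Numerator = -((-0.5639) + 0.431 + 0.35 * 0.431^2) = 0.0679
Denominator = 102.6 * (0.431^(1/3) - 0.431/2) = 55.3905
nu = 0.0679 / 55.3905 = 0.0012 mol/cm^3

0.0012 mol/cm^3


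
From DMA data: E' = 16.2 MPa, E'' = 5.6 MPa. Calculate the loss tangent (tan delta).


tan delta = E'' / E'
= 5.6 / 16.2
= 0.3457

tan delta = 0.3457


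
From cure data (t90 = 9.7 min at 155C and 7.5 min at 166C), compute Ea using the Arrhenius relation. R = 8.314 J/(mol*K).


T1 = 428.15 K, T2 = 439.15 K
1/T1 - 1/T2 = 5.8504e-05
ln(t1/t2) = ln(9.7/7.5) = 0.2572
Ea = 8.314 * 0.2572 / 5.8504e-05 = 36554.0702 J/mol
Ea = 36.55 kJ/mol

36.55 kJ/mol


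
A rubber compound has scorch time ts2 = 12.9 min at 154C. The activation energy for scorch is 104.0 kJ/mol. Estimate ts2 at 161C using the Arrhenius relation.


Convert temperatures: T1 = 154 + 273.15 = 427.15 K, T2 = 161 + 273.15 = 434.15 K
ts2_new = 12.9 * exp(104000 / 8.314 * (1/434.15 - 1/427.15))
1/T2 - 1/T1 = -3.7747e-05
ts2_new = 8.05 min

8.05 min


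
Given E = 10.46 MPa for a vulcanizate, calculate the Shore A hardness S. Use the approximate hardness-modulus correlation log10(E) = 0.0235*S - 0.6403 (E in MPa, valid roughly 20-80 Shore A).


log10(E) = 0.0235*S - 0.6403  =>  S = (log10(E) + 0.6403) / 0.0235
log10(10.46) = 1.019532
S = (1.019532 + 0.6403) / 0.0235 = 1.659832 / 0.0235
S = 70.6

Shore A = 70.6


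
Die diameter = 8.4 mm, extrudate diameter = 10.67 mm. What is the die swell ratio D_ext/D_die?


Die swell ratio = D_extrudate / D_die
= 10.67 / 8.4
= 1.27

Die swell = 1.27


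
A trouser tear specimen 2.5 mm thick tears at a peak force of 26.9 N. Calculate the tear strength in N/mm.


Tear strength = force / thickness
= 26.9 / 2.5
= 10.76 N/mm

10.76 N/mm


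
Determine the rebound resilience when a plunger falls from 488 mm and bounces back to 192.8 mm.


Resilience = h_rebound / h_drop * 100
= 192.8 / 488 * 100
= 39.5%

39.5%


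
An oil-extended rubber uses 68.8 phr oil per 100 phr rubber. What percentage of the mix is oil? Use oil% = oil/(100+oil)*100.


Oil % = oil / (100 + oil) * 100
= 68.8 / (100 + 68.8) * 100
= 68.8 / 168.8 * 100
= 40.76%

40.76%


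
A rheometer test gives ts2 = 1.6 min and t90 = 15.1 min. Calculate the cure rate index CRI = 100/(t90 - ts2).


CRI = 100 / (t90 - ts2)
= 100 / (15.1 - 1.6)
= 100 / 13.5
= 7.41 min^-1

7.41 min^-1


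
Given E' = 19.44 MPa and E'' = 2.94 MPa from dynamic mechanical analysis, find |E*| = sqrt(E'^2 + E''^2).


|E*| = sqrt(E'^2 + E''^2)
= sqrt(19.44^2 + 2.94^2)
= sqrt(377.9136 + 8.6436)
= 19.661 MPa

19.661 MPa


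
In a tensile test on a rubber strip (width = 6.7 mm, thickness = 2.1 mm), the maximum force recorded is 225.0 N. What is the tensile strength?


Area = width * thickness = 6.7 * 2.1 = 14.07 mm^2
TS = force / area = 225.0 / 14.07 = 15.99 MPa

15.99 MPa


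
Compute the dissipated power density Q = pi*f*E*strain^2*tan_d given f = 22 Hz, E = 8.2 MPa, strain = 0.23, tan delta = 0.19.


Q = pi * f * E * strain^2 * tan_d
= pi * 22 * 8.2 * 0.23^2 * 0.19
= pi * 22 * 8.2 * 0.0529 * 0.19
= 5.6963

Q = 5.6963


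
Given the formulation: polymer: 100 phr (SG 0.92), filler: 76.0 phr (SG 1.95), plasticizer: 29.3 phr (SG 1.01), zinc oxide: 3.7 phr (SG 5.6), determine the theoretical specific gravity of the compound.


Sum of weights = 209.0
Volume contributions:
  polymer: 100/0.92 = 108.6957
  filler: 76.0/1.95 = 38.9744
  plasticizer: 29.3/1.01 = 29.0099
  zinc oxide: 3.7/5.6 = 0.6607
Sum of volumes = 177.3406
SG = 209.0 / 177.3406 = 1.179

SG = 1.179


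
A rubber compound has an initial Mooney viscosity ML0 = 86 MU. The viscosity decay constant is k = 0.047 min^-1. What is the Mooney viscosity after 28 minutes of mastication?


ML = ML0 * exp(-k * t)
ML = 86 * exp(-0.047 * 28)
ML = 86 * 0.2682
ML = 23.07 MU

23.07 MU


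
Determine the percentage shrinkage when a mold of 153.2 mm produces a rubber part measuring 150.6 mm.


Shrinkage = (mold - part) / mold * 100
= (153.2 - 150.6) / 153.2 * 100
= 2.6 / 153.2 * 100
= 1.7%

1.7%


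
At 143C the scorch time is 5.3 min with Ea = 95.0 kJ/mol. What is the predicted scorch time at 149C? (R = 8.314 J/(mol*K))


Convert temperatures: T1 = 143 + 273.15 = 416.15 K, T2 = 149 + 273.15 = 422.15 K
ts2_new = 5.3 * exp(95000 / 8.314 * (1/422.15 - 1/416.15))
1/T2 - 1/T1 = -3.4153e-05
ts2_new = 3.59 min

3.59 min


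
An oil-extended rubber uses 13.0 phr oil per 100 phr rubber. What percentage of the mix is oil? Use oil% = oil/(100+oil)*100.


Oil % = oil / (100 + oil) * 100
= 13.0 / (100 + 13.0) * 100
= 13.0 / 113.0 * 100
= 11.5%

11.5%


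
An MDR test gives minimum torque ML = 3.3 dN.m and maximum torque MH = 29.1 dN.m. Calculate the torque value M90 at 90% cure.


M90 = ML + 0.9 * (MH - ML)
M90 = 3.3 + 0.9 * (29.1 - 3.3)
M90 = 3.3 + 0.9 * 25.8
M90 = 26.52 dN.m

26.52 dN.m


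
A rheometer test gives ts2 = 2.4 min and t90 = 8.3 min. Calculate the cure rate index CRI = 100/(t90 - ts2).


CRI = 100 / (t90 - ts2)
= 100 / (8.3 - 2.4)
= 100 / 5.9
= 16.95 min^-1

16.95 min^-1


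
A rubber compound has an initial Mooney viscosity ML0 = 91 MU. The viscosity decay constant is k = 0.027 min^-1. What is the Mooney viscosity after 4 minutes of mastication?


ML = ML0 * exp(-k * t)
ML = 91 * exp(-0.027 * 4)
ML = 91 * 0.8976
ML = 81.68 MU

81.68 MU


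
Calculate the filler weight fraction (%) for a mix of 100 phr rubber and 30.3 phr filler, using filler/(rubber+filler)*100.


Filler % = filler / (rubber + filler) * 100
= 30.3 / (100 + 30.3) * 100
= 30.3 / 130.3 * 100
= 23.25%

23.25%


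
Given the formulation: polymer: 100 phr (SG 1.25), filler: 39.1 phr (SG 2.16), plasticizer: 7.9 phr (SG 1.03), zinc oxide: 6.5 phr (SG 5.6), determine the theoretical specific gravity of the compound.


Sum of weights = 153.5
Volume contributions:
  polymer: 100/1.25 = 80.0000
  filler: 39.1/2.16 = 18.1019
  plasticizer: 7.9/1.03 = 7.6699
  zinc oxide: 6.5/5.6 = 1.1607
Sum of volumes = 106.9325
SG = 153.5 / 106.9325 = 1.435

SG = 1.435


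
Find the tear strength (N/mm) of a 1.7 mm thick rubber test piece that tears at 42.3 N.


Tear strength = force / thickness
= 42.3 / 1.7
= 24.88 N/mm

24.88 N/mm


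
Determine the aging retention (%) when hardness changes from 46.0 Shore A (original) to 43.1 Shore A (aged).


Retention = aged / original * 100
= 43.1 / 46.0 * 100
= 93.7%

93.7%


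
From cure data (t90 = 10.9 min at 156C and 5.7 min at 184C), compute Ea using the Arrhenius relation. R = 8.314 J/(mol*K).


T1 = 429.15 K, T2 = 457.15 K
1/T1 - 1/T2 = 1.4272e-04
ln(t1/t2) = ln(10.9/5.7) = 0.6483
Ea = 8.314 * 0.6483 / 1.4272e-04 = 37765.3560 J/mol
Ea = 37.77 kJ/mol

37.77 kJ/mol


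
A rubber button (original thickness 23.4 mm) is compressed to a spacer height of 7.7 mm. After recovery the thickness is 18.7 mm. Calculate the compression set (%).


CS = (t0 - recovered) / (t0 - ts) * 100
= (23.4 - 18.7) / (23.4 - 7.7) * 100
= 4.7 / 15.7 * 100
= 29.9%

29.9%


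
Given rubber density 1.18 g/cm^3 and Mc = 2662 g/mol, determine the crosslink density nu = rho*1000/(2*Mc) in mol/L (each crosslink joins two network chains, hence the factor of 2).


nu = rho * 1000 / (2 * Mc)
nu = 1.18 * 1000 / (2 * 2662)
nu = 1180.0 / 5324
nu = 0.2216 mol/L

0.2216 mol/L


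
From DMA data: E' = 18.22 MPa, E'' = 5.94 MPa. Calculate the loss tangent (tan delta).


tan delta = E'' / E'
= 5.94 / 18.22
= 0.326

tan delta = 0.326


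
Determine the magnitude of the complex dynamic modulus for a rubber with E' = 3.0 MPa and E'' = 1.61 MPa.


|E*| = sqrt(E'^2 + E''^2)
= sqrt(3.0^2 + 1.61^2)
= sqrt(9.0000 + 2.5921)
= 3.405 MPa

3.405 MPa


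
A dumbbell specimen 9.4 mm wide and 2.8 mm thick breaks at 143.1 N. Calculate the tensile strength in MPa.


Area = width * thickness = 9.4 * 2.8 = 26.32 mm^2
TS = force / area = 143.1 / 26.32 = 5.44 MPa

5.44 MPa


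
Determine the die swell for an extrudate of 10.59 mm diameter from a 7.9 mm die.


Die swell ratio = D_extrudate / D_die
= 10.59 / 7.9
= 1.341

Die swell = 1.341


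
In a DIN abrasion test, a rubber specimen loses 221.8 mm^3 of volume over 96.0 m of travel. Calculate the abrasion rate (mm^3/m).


Rate = volume_loss / distance
= 221.8 / 96.0
= 2.31 mm^3/m

2.31 mm^3/m


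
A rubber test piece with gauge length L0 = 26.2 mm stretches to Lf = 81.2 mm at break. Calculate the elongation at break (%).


Elongation = (Lf - L0) / L0 * 100
= (81.2 - 26.2) / 26.2 * 100
= 55.0 / 26.2 * 100
= 209.9%

209.9%


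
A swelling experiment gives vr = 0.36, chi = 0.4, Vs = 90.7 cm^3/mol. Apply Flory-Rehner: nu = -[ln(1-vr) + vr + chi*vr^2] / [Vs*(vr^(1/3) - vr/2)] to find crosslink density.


ln(1 - vr) = ln(1 - 0.36) = -0.4463
Numerator = -((-0.4463) + 0.36 + 0.4 * 0.36^2) = 0.0344
Denominator = 90.7 * (0.36^(1/3) - 0.36/2) = 48.1960
nu = 0.0344 / 48.1960 = 7.1473e-04 mol/cm^3

7.1473e-04 mol/cm^3


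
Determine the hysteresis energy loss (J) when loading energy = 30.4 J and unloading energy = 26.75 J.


Hysteresis loss = loading - unloading
= 30.4 - 26.75
= 3.65 J

3.65 J


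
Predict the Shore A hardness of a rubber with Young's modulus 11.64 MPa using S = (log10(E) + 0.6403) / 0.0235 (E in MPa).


log10(E) = 0.0235*S - 0.6403  =>  S = (log10(E) + 0.6403) / 0.0235
log10(11.64) = 1.065953
S = (1.065953 + 0.6403) / 0.0235 = 1.706253 / 0.0235
S = 72.6

Shore A = 72.6


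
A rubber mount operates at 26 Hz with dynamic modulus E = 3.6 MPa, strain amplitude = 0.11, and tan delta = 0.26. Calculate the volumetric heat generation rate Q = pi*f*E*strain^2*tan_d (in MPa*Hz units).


Q = pi * f * E * strain^2 * tan_d
= pi * 26 * 3.6 * 0.11^2 * 0.26
= pi * 26 * 3.6 * 0.0121 * 0.26
= 0.9251

Q = 0.9251


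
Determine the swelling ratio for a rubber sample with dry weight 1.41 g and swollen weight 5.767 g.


Q = W_swollen / W_dry
Q = 5.767 / 1.41
Q = 4.09

Q = 4.09


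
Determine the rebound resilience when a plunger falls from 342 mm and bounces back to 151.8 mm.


Resilience = h_rebound / h_drop * 100
= 151.8 / 342 * 100
= 44.4%

44.4%


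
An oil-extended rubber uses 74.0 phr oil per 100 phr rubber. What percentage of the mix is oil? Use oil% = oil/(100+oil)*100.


Oil % = oil / (100 + oil) * 100
= 74.0 / (100 + 74.0) * 100
= 74.0 / 174.0 * 100
= 42.53%

42.53%


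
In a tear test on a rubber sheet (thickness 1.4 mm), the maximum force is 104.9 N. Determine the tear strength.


Tear strength = force / thickness
= 104.9 / 1.4
= 74.93 N/mm

74.93 N/mm


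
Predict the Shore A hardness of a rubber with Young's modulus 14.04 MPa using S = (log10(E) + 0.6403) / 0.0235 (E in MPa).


log10(E) = 0.0235*S - 0.6403  =>  S = (log10(E) + 0.6403) / 0.0235
log10(14.04) = 1.147367
S = (1.147367 + 0.6403) / 0.0235 = 1.787667 / 0.0235
S = 76.1

Shore A = 76.1


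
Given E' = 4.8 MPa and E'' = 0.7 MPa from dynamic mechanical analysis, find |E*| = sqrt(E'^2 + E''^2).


|E*| = sqrt(E'^2 + E''^2)
= sqrt(4.8^2 + 0.7^2)
= sqrt(23.0400 + 0.4900)
= 4.851 MPa

4.851 MPa


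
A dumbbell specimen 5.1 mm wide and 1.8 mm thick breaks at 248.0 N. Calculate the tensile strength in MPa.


Area = width * thickness = 5.1 * 1.8 = 9.18 mm^2
TS = force / area = 248.0 / 9.18 = 27.02 MPa

27.02 MPa


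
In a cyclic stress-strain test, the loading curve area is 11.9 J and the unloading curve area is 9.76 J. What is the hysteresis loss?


Hysteresis loss = loading - unloading
= 11.9 - 9.76
= 2.14 J

2.14 J


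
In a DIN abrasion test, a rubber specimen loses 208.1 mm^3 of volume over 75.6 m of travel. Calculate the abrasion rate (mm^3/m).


Rate = volume_loss / distance
= 208.1 / 75.6
= 2.753 mm^3/m

2.753 mm^3/m


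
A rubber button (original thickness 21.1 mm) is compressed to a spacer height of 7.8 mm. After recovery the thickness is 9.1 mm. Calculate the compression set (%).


CS = (t0 - recovered) / (t0 - ts) * 100
= (21.1 - 9.1) / (21.1 - 7.8) * 100
= 12.0 / 13.3 * 100
= 90.2%

90.2%


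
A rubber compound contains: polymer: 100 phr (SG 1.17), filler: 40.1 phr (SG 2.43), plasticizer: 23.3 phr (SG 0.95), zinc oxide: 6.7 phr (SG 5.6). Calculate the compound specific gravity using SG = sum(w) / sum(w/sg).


Sum of weights = 170.1
Volume contributions:
  polymer: 100/1.17 = 85.4701
  filler: 40.1/2.43 = 16.5021
  plasticizer: 23.3/0.95 = 24.5263
  zinc oxide: 6.7/5.6 = 1.1964
Sum of volumes = 127.6949
SG = 170.1 / 127.6949 = 1.332

SG = 1.332


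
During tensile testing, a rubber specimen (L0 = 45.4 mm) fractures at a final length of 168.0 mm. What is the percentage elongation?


Elongation = (Lf - L0) / L0 * 100
= (168.0 - 45.4) / 45.4 * 100
= 122.6 / 45.4 * 100
= 270.0%

270.0%


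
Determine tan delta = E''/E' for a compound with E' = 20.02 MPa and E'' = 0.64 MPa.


tan delta = E'' / E'
= 0.64 / 20.02
= 0.032

tan delta = 0.032


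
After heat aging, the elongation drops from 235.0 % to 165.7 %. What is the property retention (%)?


Retention = aged / original * 100
= 165.7 / 235.0 * 100
= 70.5%

70.5%


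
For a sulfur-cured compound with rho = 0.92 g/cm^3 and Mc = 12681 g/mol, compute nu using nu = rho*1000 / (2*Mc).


nu = rho * 1000 / (2 * Mc)
nu = 0.92 * 1000 / (2 * 12681)
nu = 920.0 / 25362
nu = 0.0363 mol/L

0.0363 mol/L


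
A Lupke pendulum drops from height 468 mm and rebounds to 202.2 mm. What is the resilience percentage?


Resilience = h_rebound / h_drop * 100
= 202.2 / 468 * 100
= 43.2%

43.2%


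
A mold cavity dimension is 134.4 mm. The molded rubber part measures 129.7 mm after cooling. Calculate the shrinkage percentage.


Shrinkage = (mold - part) / mold * 100
= (134.4 - 129.7) / 134.4 * 100
= 4.7 / 134.4 * 100
= 3.5%

3.5%


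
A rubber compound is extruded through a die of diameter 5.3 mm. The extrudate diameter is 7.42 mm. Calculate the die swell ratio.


Die swell ratio = D_extrudate / D_die
= 7.42 / 5.3
= 1.4

Die swell = 1.4


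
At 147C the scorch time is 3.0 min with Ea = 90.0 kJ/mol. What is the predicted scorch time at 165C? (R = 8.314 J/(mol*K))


Convert temperatures: T1 = 147 + 273.15 = 420.15 K, T2 = 165 + 273.15 = 438.15 K
ts2_new = 3.0 * exp(90000 / 8.314 * (1/438.15 - 1/420.15))
1/T2 - 1/T1 = -9.7779e-05
ts2_new = 1.04 min

1.04 min


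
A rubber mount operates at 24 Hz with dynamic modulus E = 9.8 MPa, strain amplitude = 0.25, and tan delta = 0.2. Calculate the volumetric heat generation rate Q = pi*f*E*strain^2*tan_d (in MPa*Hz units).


Q = pi * f * E * strain^2 * tan_d
= pi * 24 * 9.8 * 0.25^2 * 0.2
= pi * 24 * 9.8 * 0.0625 * 0.2
= 9.2363

Q = 9.2363


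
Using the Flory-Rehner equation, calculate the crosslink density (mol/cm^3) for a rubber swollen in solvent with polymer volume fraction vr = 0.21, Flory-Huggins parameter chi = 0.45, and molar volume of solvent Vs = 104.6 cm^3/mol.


ln(1 - vr) = ln(1 - 0.21) = -0.2357
Numerator = -((-0.2357) + 0.21 + 0.45 * 0.21^2) = 0.0059
Denominator = 104.6 * (0.21^(1/3) - 0.21/2) = 51.1904
nu = 0.0059 / 51.1904 = 1.1481e-04 mol/cm^3

1.1481e-04 mol/cm^3


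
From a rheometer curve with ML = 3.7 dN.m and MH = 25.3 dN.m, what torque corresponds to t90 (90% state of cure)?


M90 = ML + 0.9 * (MH - ML)
M90 = 3.7 + 0.9 * (25.3 - 3.7)
M90 = 3.7 + 0.9 * 21.6
M90 = 23.14 dN.m

23.14 dN.m


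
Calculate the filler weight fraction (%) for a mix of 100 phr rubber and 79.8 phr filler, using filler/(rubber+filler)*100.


Filler % = filler / (rubber + filler) * 100
= 79.8 / (100 + 79.8) * 100
= 79.8 / 179.8 * 100
= 44.38%

44.38%


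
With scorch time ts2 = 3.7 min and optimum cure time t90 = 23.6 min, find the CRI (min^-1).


CRI = 100 / (t90 - ts2)
= 100 / (23.6 - 3.7)
= 100 / 19.9
= 5.03 min^-1

5.03 min^-1


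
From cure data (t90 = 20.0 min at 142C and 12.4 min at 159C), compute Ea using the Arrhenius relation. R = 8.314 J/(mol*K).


T1 = 415.15 K, T2 = 432.15 K
1/T1 - 1/T2 = 9.4757e-05
ln(t1/t2) = ln(20.0/12.4) = 0.4780
Ea = 8.314 * 0.4780 / 9.4757e-05 = 41943.1536 J/mol
Ea = 41.94 kJ/mol

41.94 kJ/mol


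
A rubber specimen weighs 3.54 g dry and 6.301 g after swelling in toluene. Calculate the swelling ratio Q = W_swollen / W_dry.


Q = W_swollen / W_dry
Q = 6.301 / 3.54
Q = 1.78

Q = 1.78


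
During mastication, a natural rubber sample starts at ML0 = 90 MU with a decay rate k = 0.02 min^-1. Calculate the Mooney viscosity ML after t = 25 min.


ML = ML0 * exp(-k * t)
ML = 90 * exp(-0.02 * 25)
ML = 90 * 0.6065
ML = 54.59 MU

54.59 MU


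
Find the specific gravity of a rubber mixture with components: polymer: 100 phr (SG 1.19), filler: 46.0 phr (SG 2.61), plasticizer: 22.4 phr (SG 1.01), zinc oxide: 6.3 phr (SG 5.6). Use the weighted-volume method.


Sum of weights = 174.7
Volume contributions:
  polymer: 100/1.19 = 84.0336
  filler: 46.0/2.61 = 17.6245
  plasticizer: 22.4/1.01 = 22.1782
  zinc oxide: 6.3/5.6 = 1.1250
Sum of volumes = 124.9614
SG = 174.7 / 124.9614 = 1.398

SG = 1.398


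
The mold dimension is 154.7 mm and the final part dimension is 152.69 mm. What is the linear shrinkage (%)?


Shrinkage = (mold - part) / mold * 100
= (154.7 - 152.69) / 154.7 * 100
= 2.01 / 154.7 * 100
= 1.3%

1.3%


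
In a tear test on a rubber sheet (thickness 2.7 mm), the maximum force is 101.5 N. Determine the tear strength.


Tear strength = force / thickness
= 101.5 / 2.7
= 37.59 N/mm

37.59 N/mm


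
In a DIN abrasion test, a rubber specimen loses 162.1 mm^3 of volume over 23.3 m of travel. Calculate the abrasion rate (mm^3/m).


Rate = volume_loss / distance
= 162.1 / 23.3
= 6.957 mm^3/m

6.957 mm^3/m


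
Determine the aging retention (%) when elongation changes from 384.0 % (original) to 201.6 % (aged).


Retention = aged / original * 100
= 201.6 / 384.0 * 100
= 52.5%

52.5%


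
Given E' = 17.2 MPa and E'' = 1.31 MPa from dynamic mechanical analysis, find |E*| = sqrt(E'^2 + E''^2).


|E*| = sqrt(E'^2 + E''^2)
= sqrt(17.2^2 + 1.31^2)
= sqrt(295.8400 + 1.7161)
= 17.25 MPa

17.25 MPa


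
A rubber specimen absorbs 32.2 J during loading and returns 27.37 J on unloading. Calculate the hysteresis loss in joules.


Hysteresis loss = loading - unloading
= 32.2 - 27.37
= 4.83 J

4.83 J


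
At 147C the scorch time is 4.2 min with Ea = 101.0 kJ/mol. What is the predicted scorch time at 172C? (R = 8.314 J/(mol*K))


Convert temperatures: T1 = 147 + 273.15 = 420.15 K, T2 = 172 + 273.15 = 445.15 K
ts2_new = 4.2 * exp(101000 / 8.314 * (1/445.15 - 1/420.15))
1/T2 - 1/T1 = -1.3367e-04
ts2_new = 0.83 min

0.83 min


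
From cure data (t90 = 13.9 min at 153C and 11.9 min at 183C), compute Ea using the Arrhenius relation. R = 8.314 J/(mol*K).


T1 = 426.15 K, T2 = 456.15 K
1/T1 - 1/T2 = 1.5433e-04
ln(t1/t2) = ln(13.9/11.9) = 0.1554
Ea = 8.314 * 0.1554 / 1.5433e-04 = 8368.9587 J/mol
Ea = 8.37 kJ/mol

8.37 kJ/mol


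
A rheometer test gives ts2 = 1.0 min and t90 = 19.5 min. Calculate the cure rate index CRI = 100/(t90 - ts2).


CRI = 100 / (t90 - ts2)
= 100 / (19.5 - 1.0)
= 100 / 18.5
= 5.41 min^-1

5.41 min^-1


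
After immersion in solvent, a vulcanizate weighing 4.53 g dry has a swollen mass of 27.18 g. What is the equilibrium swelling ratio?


Q = W_swollen / W_dry
Q = 27.18 / 4.53
Q = 6.0

Q = 6.0


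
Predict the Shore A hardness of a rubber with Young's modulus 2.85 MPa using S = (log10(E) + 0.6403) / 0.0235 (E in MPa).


log10(E) = 0.0235*S - 0.6403  =>  S = (log10(E) + 0.6403) / 0.0235
log10(2.85) = 0.454845
S = (0.454845 + 0.6403) / 0.0235 = 1.095145 / 0.0235
S = 46.6

Shore A = 46.6


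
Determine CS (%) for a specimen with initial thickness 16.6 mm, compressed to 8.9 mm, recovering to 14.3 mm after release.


CS = (t0 - recovered) / (t0 - ts) * 100
= (16.6 - 14.3) / (16.6 - 8.9) * 100
= 2.3 / 7.7 * 100
= 29.9%

29.9%


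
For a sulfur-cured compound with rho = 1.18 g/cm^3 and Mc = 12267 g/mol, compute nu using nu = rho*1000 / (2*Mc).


nu = rho * 1000 / (2 * Mc)
nu = 1.18 * 1000 / (2 * 12267)
nu = 1180.0 / 24534
nu = 0.0481 mol/L

0.0481 mol/L


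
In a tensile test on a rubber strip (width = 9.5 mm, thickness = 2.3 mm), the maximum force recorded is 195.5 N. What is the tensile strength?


Area = width * thickness = 9.5 * 2.3 = 21.85 mm^2
TS = force / area = 195.5 / 21.85 = 8.95 MPa

8.95 MPa


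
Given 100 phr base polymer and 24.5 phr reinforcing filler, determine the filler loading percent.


Filler % = filler / (rubber + filler) * 100
= 24.5 / (100 + 24.5) * 100
= 24.5 / 124.5 * 100
= 19.68%

19.68%


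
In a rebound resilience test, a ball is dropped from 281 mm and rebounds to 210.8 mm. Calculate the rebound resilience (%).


Resilience = h_rebound / h_drop * 100
= 210.8 / 281 * 100
= 75.0%

75.0%


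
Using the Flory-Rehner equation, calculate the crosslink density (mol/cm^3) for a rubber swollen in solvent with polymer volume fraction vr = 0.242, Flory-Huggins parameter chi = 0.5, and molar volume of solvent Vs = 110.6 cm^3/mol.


ln(1 - vr) = ln(1 - 0.242) = -0.2771
Numerator = -((-0.2771) + 0.242 + 0.5 * 0.242^2) = 0.0058
Denominator = 110.6 * (0.242^(1/3) - 0.242/2) = 55.5398
nu = 0.0058 / 55.5398 = 1.0425e-04 mol/cm^3

1.0425e-04 mol/cm^3


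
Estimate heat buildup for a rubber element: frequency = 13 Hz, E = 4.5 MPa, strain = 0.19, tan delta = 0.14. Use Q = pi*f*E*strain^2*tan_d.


Q = pi * f * E * strain^2 * tan_d
= pi * 13 * 4.5 * 0.19^2 * 0.14
= pi * 13 * 4.5 * 0.0361 * 0.14
= 0.9288

Q = 0.9288


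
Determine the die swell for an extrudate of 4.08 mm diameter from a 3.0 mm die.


Die swell ratio = D_extrudate / D_die
= 4.08 / 3.0
= 1.36

Die swell = 1.36


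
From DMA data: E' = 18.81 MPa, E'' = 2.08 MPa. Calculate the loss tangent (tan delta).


tan delta = E'' / E'
= 2.08 / 18.81
= 0.1106

tan delta = 0.1106


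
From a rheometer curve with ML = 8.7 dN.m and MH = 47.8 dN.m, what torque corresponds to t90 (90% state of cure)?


M90 = ML + 0.9 * (MH - ML)
M90 = 8.7 + 0.9 * (47.8 - 8.7)
M90 = 8.7 + 0.9 * 39.1
M90 = 43.89 dN.m

43.89 dN.m


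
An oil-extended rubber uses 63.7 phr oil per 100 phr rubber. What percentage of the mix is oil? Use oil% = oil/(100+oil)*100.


Oil % = oil / (100 + oil) * 100
= 63.7 / (100 + 63.7) * 100
= 63.7 / 163.7 * 100
= 38.91%

38.91%


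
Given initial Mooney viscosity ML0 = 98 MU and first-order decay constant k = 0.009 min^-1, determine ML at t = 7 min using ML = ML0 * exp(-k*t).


ML = ML0 * exp(-k * t)
ML = 98 * exp(-0.009 * 7)
ML = 98 * 0.9389
ML = 92.02 MU

92.02 MU


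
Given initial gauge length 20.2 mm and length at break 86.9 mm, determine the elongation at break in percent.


Elongation = (Lf - L0) / L0 * 100
= (86.9 - 20.2) / 20.2 * 100
= 66.7 / 20.2 * 100
= 330.2%

330.2%


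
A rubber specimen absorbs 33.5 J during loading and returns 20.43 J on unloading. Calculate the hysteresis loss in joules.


Hysteresis loss = loading - unloading
= 33.5 - 20.43
= 13.07 J

13.07 J


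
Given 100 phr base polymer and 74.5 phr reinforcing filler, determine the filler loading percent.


Filler % = filler / (rubber + filler) * 100
= 74.5 / (100 + 74.5) * 100
= 74.5 / 174.5 * 100
= 42.69%

42.69%


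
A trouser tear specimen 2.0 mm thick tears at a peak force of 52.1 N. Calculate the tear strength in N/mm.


Tear strength = force / thickness
= 52.1 / 2.0
= 26.05 N/mm

26.05 N/mm


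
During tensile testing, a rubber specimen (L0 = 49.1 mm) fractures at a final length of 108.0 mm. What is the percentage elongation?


Elongation = (Lf - L0) / L0 * 100
= (108.0 - 49.1) / 49.1 * 100
= 58.9 / 49.1 * 100
= 120.0%

120.0%


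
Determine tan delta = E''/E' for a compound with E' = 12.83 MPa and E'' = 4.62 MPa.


tan delta = E'' / E'
= 4.62 / 12.83
= 0.3601

tan delta = 0.3601


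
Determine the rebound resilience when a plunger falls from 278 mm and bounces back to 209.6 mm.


Resilience = h_rebound / h_drop * 100
= 209.6 / 278 * 100
= 75.4%

75.4%


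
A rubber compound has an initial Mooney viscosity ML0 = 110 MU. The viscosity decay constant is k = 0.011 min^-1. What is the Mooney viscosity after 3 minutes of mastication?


ML = ML0 * exp(-k * t)
ML = 110 * exp(-0.011 * 3)
ML = 110 * 0.9675
ML = 106.43 MU

106.43 MU


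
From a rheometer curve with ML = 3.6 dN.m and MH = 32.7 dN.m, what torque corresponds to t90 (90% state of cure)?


M90 = ML + 0.9 * (MH - ML)
M90 = 3.6 + 0.9 * (32.7 - 3.6)
M90 = 3.6 + 0.9 * 29.1
M90 = 29.79 dN.m

29.79 dN.m


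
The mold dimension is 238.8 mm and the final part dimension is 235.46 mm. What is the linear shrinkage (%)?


Shrinkage = (mold - part) / mold * 100
= (238.8 - 235.46) / 238.8 * 100
= 3.34 / 238.8 * 100
= 1.4%

1.4%


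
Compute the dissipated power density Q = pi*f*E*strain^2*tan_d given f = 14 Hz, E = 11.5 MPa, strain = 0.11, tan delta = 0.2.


Q = pi * f * E * strain^2 * tan_d
= pi * 14 * 11.5 * 0.11^2 * 0.2
= pi * 14 * 11.5 * 0.0121 * 0.2
= 1.2240

Q = 1.2240


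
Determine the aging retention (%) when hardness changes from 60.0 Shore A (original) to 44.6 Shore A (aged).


Retention = aged / original * 100
= 44.6 / 60.0 * 100
= 74.3%

74.3%


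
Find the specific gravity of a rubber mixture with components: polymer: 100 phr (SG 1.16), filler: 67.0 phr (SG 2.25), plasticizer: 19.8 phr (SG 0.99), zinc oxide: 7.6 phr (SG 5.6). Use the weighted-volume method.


Sum of weights = 194.4
Volume contributions:
  polymer: 100/1.16 = 86.2069
  filler: 67.0/2.25 = 29.7778
  plasticizer: 19.8/0.99 = 20.0000
  zinc oxide: 7.6/5.6 = 1.3571
Sum of volumes = 137.3418
SG = 194.4 / 137.3418 = 1.415

SG = 1.415


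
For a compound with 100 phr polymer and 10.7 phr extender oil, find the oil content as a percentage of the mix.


Oil % = oil / (100 + oil) * 100
= 10.7 / (100 + 10.7) * 100
= 10.7 / 110.7 * 100
= 9.67%

9.67%


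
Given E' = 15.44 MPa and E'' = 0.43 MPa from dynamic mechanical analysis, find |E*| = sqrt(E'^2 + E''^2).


|E*| = sqrt(E'^2 + E''^2)
= sqrt(15.44^2 + 0.43^2)
= sqrt(238.3936 + 0.1849)
= 15.446 MPa

15.446 MPa


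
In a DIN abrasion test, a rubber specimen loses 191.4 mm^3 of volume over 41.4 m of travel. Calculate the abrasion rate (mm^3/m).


Rate = volume_loss / distance
= 191.4 / 41.4
= 4.623 mm^3/m

4.623 mm^3/m


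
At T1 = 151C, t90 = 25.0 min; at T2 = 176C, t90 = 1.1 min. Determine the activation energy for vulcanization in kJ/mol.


T1 = 424.15 K, T2 = 449.15 K
1/T1 - 1/T2 = 1.3123e-04
ln(t1/t2) = ln(25.0/1.1) = 3.1236
Ea = 8.314 * 3.1236 / 1.3123e-04 = 197893.4976 J/mol
Ea = 197.89 kJ/mol

197.89 kJ/mol


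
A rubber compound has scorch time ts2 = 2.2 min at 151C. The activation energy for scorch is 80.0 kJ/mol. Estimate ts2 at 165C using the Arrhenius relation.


Convert temperatures: T1 = 151 + 273.15 = 424.15 K, T2 = 165 + 273.15 = 438.15 K
ts2_new = 2.2 * exp(80000 / 8.314 * (1/438.15 - 1/424.15))
1/T2 - 1/T1 = -7.5333e-05
ts2_new = 1.07 min

1.07 min


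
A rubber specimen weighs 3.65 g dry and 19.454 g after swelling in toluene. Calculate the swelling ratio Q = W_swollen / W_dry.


Q = W_swollen / W_dry
Q = 19.454 / 3.65
Q = 5.33

Q = 5.33


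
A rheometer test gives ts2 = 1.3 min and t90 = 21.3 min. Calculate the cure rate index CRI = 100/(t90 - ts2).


CRI = 100 / (t90 - ts2)
= 100 / (21.3 - 1.3)
= 100 / 20.0
= 5.0 min^-1

5.0 min^-1


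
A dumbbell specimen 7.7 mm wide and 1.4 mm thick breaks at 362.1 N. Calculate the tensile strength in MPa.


Area = width * thickness = 7.7 * 1.4 = 10.78 mm^2
TS = force / area = 362.1 / 10.78 = 33.59 MPa

33.59 MPa


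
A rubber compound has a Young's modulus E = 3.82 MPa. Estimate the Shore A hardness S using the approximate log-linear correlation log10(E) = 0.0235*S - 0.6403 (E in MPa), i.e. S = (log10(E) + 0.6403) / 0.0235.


log10(E) = 0.0235*S - 0.6403  =>  S = (log10(E) + 0.6403) / 0.0235
log10(3.82) = 0.582063
S = (0.582063 + 0.6403) / 0.0235 = 1.222363 / 0.0235
S = 52.0

Shore A = 52.0


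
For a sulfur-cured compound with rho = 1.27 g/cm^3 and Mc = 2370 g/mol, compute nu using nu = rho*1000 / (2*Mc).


nu = rho * 1000 / (2 * Mc)
nu = 1.27 * 1000 / (2 * 2370)
nu = 1270.0 / 4740
nu = 0.2679 mol/L

0.2679 mol/L


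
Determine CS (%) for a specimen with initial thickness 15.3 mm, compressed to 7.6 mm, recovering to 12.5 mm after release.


CS = (t0 - recovered) / (t0 - ts) * 100
= (15.3 - 12.5) / (15.3 - 7.6) * 100
= 2.8 / 7.7 * 100
= 36.4%

36.4%


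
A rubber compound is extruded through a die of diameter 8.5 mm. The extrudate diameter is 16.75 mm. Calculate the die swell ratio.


Die swell ratio = D_extrudate / D_die
= 16.75 / 8.5
= 1.971

Die swell = 1.971


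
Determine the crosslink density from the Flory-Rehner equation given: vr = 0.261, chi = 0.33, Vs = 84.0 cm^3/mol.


ln(1 - vr) = ln(1 - 0.261) = -0.3025
Numerator = -((-0.3025) + 0.261 + 0.33 * 0.261^2) = 0.0190
Denominator = 84.0 * (0.261^(1/3) - 0.261/2) = 42.7197
nu = 0.0190 / 42.7197 = 4.4423e-04 mol/cm^3

4.4423e-04 mol/cm^3


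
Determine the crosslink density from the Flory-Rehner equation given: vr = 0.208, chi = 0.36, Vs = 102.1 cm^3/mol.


ln(1 - vr) = ln(1 - 0.208) = -0.2332
Numerator = -((-0.2332) + 0.208 + 0.36 * 0.208^2) = 0.0096
Denominator = 102.1 * (0.208^(1/3) - 0.208/2) = 49.8758
nu = 0.0096 / 49.8758 = 1.9286e-04 mol/cm^3

1.9286e-04 mol/cm^3


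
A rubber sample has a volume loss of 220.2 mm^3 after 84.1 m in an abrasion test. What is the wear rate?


Rate = volume_loss / distance
= 220.2 / 84.1
= 2.618 mm^3/m

2.618 mm^3/m


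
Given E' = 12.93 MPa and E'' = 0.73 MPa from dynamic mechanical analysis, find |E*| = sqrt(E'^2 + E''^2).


|E*| = sqrt(E'^2 + E''^2)
= sqrt(12.93^2 + 0.73^2)
= sqrt(167.1849 + 0.5329)
= 12.951 MPa

12.951 MPa


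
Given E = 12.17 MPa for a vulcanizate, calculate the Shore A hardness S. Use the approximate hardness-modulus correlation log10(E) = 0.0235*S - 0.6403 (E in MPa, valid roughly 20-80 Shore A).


log10(E) = 0.0235*S - 0.6403  =>  S = (log10(E) + 0.6403) / 0.0235
log10(12.17) = 1.085291
S = (1.085291 + 0.6403) / 0.0235 = 1.725591 / 0.0235
S = 73.4

Shore A = 73.4


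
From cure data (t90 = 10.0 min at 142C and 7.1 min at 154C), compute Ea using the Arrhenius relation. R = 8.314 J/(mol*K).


T1 = 415.15 K, T2 = 427.15 K
1/T1 - 1/T2 = 6.7670e-05
ln(t1/t2) = ln(10.0/7.1) = 0.3425
Ea = 8.314 * 0.3425 / 6.7670e-05 = 42078.7194 J/mol
Ea = 42.08 kJ/mol

42.08 kJ/mol


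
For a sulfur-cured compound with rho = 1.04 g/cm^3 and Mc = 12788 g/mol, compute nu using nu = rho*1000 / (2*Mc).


nu = rho * 1000 / (2 * Mc)
nu = 1.04 * 1000 / (2 * 12788)
nu = 1040.0 / 25576
nu = 0.0407 mol/L

0.0407 mol/L


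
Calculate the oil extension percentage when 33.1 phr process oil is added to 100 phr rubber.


Oil % = oil / (100 + oil) * 100
= 33.1 / (100 + 33.1) * 100
= 33.1 / 133.1 * 100
= 24.87%

24.87%


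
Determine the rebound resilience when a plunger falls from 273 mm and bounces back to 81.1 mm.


Resilience = h_rebound / h_drop * 100
= 81.1 / 273 * 100
= 29.7%

29.7%


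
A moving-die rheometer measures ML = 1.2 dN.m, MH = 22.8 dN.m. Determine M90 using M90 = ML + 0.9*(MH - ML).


M90 = ML + 0.9 * (MH - ML)
M90 = 1.2 + 0.9 * (22.8 - 1.2)
M90 = 1.2 + 0.9 * 21.6
M90 = 20.64 dN.m

20.64 dN.m


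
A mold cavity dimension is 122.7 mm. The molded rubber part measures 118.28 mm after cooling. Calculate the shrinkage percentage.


Shrinkage = (mold - part) / mold * 100
= (122.7 - 118.28) / 122.7 * 100
= 4.42 / 122.7 * 100
= 3.6%

3.6%


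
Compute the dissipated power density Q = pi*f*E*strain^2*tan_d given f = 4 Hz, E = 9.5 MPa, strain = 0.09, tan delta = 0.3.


Q = pi * f * E * strain^2 * tan_d
= pi * 4 * 9.5 * 0.09^2 * 0.3
= pi * 4 * 9.5 * 0.0081 * 0.3
= 0.2901

Q = 0.2901


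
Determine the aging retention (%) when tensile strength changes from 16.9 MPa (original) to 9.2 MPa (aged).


Retention = aged / original * 100
= 9.2 / 16.9 * 100
= 54.4%

54.4%


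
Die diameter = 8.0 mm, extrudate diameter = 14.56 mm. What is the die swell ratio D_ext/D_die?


Die swell ratio = D_extrudate / D_die
= 14.56 / 8.0
= 1.82

Die swell = 1.82


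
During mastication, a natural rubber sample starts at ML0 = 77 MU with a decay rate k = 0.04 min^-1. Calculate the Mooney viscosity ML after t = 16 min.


ML = ML0 * exp(-k * t)
ML = 77 * exp(-0.04 * 16)
ML = 77 * 0.5273
ML = 40.6 MU

40.6 MU


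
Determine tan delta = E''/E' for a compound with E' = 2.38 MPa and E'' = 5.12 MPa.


tan delta = E'' / E'
= 5.12 / 2.38
= 2.1513

tan delta = 2.1513


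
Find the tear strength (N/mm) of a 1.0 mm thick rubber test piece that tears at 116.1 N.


Tear strength = force / thickness
= 116.1 / 1.0
= 116.1 N/mm

116.1 N/mm


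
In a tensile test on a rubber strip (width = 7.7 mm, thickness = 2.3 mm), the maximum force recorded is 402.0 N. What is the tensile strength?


Area = width * thickness = 7.7 * 2.3 = 17.71 mm^2
TS = force / area = 402.0 / 17.71 = 22.7 MPa

22.7 MPa


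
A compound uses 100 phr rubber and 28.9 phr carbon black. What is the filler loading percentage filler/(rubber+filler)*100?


Filler % = filler / (rubber + filler) * 100
= 28.9 / (100 + 28.9) * 100
= 28.9 / 128.9 * 100
= 22.42%

22.42%


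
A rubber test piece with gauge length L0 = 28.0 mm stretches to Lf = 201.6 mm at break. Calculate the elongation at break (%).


Elongation = (Lf - L0) / L0 * 100
= (201.6 - 28.0) / 28.0 * 100
= 173.6 / 28.0 * 100
= 620.0%

620.0%


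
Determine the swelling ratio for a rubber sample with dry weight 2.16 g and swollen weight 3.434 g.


Q = W_swollen / W_dry
Q = 3.434 / 2.16
Q = 1.59

Q = 1.59


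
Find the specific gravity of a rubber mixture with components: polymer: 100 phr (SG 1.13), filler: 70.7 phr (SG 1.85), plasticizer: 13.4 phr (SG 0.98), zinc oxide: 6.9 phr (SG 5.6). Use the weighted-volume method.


Sum of weights = 191.0
Volume contributions:
  polymer: 100/1.13 = 88.4956
  filler: 70.7/1.85 = 38.2162
  plasticizer: 13.4/0.98 = 13.6735
  zinc oxide: 6.9/5.6 = 1.2321
Sum of volumes = 141.6174
SG = 191.0 / 141.6174 = 1.349

SG = 1.349


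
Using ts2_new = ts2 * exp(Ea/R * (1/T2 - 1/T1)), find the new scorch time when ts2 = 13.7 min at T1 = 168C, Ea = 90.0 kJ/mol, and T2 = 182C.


Convert temperatures: T1 = 168 + 273.15 = 441.15 K, T2 = 182 + 273.15 = 455.15 K
ts2_new = 13.7 * exp(90000 / 8.314 * (1/455.15 - 1/441.15))
1/T2 - 1/T1 = -6.9725e-05
ts2_new = 6.44 min

6.44 min


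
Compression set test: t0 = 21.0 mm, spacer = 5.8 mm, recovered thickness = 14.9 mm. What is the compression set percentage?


CS = (t0 - recovered) / (t0 - ts) * 100
= (21.0 - 14.9) / (21.0 - 5.8) * 100
= 6.1 / 15.2 * 100
= 40.1%

40.1%


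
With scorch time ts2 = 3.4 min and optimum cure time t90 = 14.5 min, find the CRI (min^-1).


CRI = 100 / (t90 - ts2)
= 100 / (14.5 - 3.4)
= 100 / 11.1
= 9.01 min^-1

9.01 min^-1


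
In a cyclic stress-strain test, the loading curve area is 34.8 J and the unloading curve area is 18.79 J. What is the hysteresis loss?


Hysteresis loss = loading - unloading
= 34.8 - 18.79
= 16.01 J

16.01 J


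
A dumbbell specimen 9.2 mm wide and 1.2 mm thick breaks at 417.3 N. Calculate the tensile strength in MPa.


Area = width * thickness = 9.2 * 1.2 = 11.04 mm^2
TS = force / area = 417.3 / 11.04 = 37.8 MPa

37.8 MPa


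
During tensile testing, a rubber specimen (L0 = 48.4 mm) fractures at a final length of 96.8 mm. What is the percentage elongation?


Elongation = (Lf - L0) / L0 * 100
= (96.8 - 48.4) / 48.4 * 100
= 48.4 / 48.4 * 100
= 100.0%

100.0%


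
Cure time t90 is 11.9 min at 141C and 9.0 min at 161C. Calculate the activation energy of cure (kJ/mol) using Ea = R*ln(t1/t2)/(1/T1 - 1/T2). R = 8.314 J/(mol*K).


T1 = 414.15 K, T2 = 434.15 K
1/T1 - 1/T2 = 1.1123e-04
ln(t1/t2) = ln(11.9/9.0) = 0.2793
Ea = 8.314 * 0.2793 / 1.1123e-04 = 20877.0881 J/mol
Ea = 20.88 kJ/mol

20.88 kJ/mol


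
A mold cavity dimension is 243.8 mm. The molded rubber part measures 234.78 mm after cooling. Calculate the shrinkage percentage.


Shrinkage = (mold - part) / mold * 100
= (243.8 - 234.78) / 243.8 * 100
= 9.02 / 243.8 * 100
= 3.7%

3.7%


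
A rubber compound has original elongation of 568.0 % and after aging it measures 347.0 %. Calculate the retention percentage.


Retention = aged / original * 100
= 347.0 / 568.0 * 100
= 61.1%

61.1%


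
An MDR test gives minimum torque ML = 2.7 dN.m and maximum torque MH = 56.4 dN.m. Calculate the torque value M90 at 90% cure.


M90 = ML + 0.9 * (MH - ML)
M90 = 2.7 + 0.9 * (56.4 - 2.7)
M90 = 2.7 + 0.9 * 53.7
M90 = 51.03 dN.m

51.03 dN.m


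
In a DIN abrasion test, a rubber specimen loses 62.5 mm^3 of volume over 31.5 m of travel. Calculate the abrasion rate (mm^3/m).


Rate = volume_loss / distance
= 62.5 / 31.5
= 1.984 mm^3/m

1.984 mm^3/m


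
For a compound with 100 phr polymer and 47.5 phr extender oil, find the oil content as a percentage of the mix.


Oil % = oil / (100 + oil) * 100
= 47.5 / (100 + 47.5) * 100
= 47.5 / 147.5 * 100
= 32.2%

32.2%


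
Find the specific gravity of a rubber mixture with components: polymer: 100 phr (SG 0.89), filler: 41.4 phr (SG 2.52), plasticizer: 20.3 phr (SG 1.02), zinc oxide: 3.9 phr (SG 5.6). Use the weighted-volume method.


Sum of weights = 165.6
Volume contributions:
  polymer: 100/0.89 = 112.3596
  filler: 41.4/2.52 = 16.4286
  plasticizer: 20.3/1.02 = 19.9020
  zinc oxide: 3.9/5.6 = 0.6964
Sum of volumes = 149.3865
SG = 165.6 / 149.3865 = 1.109

SG = 1.109


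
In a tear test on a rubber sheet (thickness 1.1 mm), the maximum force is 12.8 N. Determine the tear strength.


Tear strength = force / thickness
= 12.8 / 1.1
= 11.64 N/mm

11.64 N/mm


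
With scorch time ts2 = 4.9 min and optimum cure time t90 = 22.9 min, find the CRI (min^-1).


CRI = 100 / (t90 - ts2)
= 100 / (22.9 - 4.9)
= 100 / 18.0
= 5.56 min^-1

5.56 min^-1


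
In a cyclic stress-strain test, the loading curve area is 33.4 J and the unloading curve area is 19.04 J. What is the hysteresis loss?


Hysteresis loss = loading - unloading
= 33.4 - 19.04
= 14.36 J

14.36 J


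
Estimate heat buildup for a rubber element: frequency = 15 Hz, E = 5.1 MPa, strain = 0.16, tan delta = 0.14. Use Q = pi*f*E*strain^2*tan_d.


Q = pi * f * E * strain^2 * tan_d
= pi * 15 * 5.1 * 0.16^2 * 0.14
= pi * 15 * 5.1 * 0.0256 * 0.14
= 0.8613

Q = 0.8613
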